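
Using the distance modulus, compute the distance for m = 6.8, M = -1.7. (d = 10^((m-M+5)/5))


d = 10^((m - M + 5)/5) = 10^((6.8 - -1.7 + 5)/5) = 501.1872

501.1872 pc


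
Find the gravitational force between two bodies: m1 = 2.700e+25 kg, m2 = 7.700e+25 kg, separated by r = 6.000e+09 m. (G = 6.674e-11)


F = G*m1*m2/r^2 = 6.674e-11 * 2.700e+25 * 7.700e+25 / (6.000e+09)^2 = 6.674e-11 * 2.079e+51 / 3.600e+19 = 3.854e+21

3.854e+21 N


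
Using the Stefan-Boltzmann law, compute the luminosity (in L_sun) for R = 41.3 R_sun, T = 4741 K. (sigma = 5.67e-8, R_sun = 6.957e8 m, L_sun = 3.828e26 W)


R = 41.3 * 6.957e8 m = 2.873241e+10 m. L = 4*pi*R^2*sigma*T^4 = 4*pi*(2.873241e+10)^2 * 5.67e-8 * 4741^4 = 2.971781359e+29 W. L/L_sun = 2.971781359e+29 / 3.828e26 = 776.3274

776.3274 L_sun


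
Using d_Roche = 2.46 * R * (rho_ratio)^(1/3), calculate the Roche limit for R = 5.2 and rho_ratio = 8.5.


d_Roche = 2.46 * 5.2 * 8.5^(1/3) = 26.1063

26.1063


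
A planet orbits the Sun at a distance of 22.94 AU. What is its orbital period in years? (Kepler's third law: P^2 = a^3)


P = a^(3/2) = 22.94^1.5 = 109.8728

109.8728 years


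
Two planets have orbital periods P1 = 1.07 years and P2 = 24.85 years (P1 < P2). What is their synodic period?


1/P_syn = |1/P1 - 1/P2| = |1/1.07 - 1/24.85| => P_syn = 1.1181

1.1181 years


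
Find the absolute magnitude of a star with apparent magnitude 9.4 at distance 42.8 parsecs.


M = m - 5*log10(d) + 5 = 9.4 - 5*log10(42.8) + 5 = 6.2428

6.2428


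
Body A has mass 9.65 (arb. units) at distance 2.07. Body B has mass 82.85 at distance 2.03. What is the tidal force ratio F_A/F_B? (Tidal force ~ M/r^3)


Ratio = (M1/r1^3) / (M2/r2^3) = (9.65/2.07^3) / (82.85/2.03^3) = 0.1099

0.1099


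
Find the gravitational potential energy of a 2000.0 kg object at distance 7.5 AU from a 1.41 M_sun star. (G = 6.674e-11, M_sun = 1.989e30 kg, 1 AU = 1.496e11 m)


M = 1.41 * 1.989e30 kg = 2.80449e+30 kg; r = 7.5 AU * 1.496e11 m/AU = 1.122e+12 m. U = -GM*m/r = -(6.674e-11 * 2.80449e+30 * 2000.0) / 1.122e+12 = -3.336e+11

-3.336e+11 J


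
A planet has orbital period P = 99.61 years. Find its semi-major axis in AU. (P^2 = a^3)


a = P^(2/3) = 99.61^(2/3) = 21.4883

21.4883 AU


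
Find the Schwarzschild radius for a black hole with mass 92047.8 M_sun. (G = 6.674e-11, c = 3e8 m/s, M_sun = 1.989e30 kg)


M = 92047.8 * 1.989e30 kg = 1.830830742e+35 kg. rs = 2GM/c^2 = 2 * 6.674e-11 * 1.830830742e+35 / (3e8)^2 = 2.715e+08

2.715e+08 m


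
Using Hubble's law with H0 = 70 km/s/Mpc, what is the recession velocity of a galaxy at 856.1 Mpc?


v = H0 * d = 70 * 856.1 = 59927.0

59927.0 km/s


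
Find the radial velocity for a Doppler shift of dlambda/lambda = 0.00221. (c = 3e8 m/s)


v = (dlambda/lambda) * c = 0.00221 * 3e8 = 663000.0

663000.0 m/s


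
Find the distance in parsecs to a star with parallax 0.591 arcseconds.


d = 1/p = 1/0.591 = 1.692

1.692 pc


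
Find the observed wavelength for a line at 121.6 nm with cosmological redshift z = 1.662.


lam_obs = lam_emit * (1 + z) = 121.6 * (1 + 1.662) = 323.6992

323.6992 nm


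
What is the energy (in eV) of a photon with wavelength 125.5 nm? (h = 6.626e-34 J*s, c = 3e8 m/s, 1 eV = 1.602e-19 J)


E = hc/lambda = 6.626e-34 * 3e8 / 1.255e-07 = 1.584e-18 J = 9.887 eV

9.887 eV


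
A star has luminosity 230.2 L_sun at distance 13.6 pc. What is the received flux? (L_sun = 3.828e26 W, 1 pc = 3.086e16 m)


F = L / (4*pi*d^2) = 8.812e+28 / (4*pi*(4.197e+17)^2) = 3.981e-08

3.981e-08 W/m^2


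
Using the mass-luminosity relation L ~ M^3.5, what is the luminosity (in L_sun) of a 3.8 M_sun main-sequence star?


L/L_sun = (M/M_sun)^3.5 = 3.8^3.5 = 106.9652

106.9652 L_sun


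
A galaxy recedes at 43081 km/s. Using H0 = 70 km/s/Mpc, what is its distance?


d = v / H0 = 43081 / 70 = 615.4429

615.4429 Mpc


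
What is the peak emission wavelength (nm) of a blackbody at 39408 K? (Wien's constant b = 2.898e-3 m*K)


lam_max = b / T = 2.898e-3 / 39408 = 7.354e-08 m = 73.5384 nm

73.5384 nm


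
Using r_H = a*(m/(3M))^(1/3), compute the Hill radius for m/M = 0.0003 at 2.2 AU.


r_H = a * (m/3M)^(1/3) = 2.2 * (0.0003/3)^(1/3) = 0.1021

0.1021 AU


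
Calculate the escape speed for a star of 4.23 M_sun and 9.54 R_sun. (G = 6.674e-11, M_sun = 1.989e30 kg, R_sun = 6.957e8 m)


M = 4.23 * 1.989e30 kg = 8.41347e+30 kg; R = 9.54 * 6.957e8 m = 6.636978e+09 m. v_esc = sqrt(2GM/R) = sqrt(2 * 6.674e-11 * 8.41347e+30 / 6.636978e+09) = 411349.0373

411349.0373 m/s


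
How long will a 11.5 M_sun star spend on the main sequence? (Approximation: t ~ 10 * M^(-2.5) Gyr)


t = 10 * M^(-2.5) = 10 * 11.5^(-2.5) = 0.0223

0.0223 Gyr


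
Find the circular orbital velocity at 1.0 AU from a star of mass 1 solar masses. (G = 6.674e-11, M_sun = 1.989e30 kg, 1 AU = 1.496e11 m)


v = sqrt(GM/r) = sqrt(6.674e-11 * 1.989e+30 / 1.496e+11) = 29788.2298

29788.2298 m/s


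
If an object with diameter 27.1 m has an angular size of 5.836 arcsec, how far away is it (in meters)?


D = size / theta_rad, theta_rad = 5.836 * pi/(180*3600) = 2.829e-05, D = 957809.5013

957809.5013 m


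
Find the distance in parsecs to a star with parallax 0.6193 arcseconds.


d = 1/p = 1/0.6193 = 1.6147

1.6147 pc


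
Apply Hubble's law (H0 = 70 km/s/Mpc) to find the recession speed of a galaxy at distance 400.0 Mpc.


v = H0 * d = 70 * 400.0 = 28000.0

28000.0 km/s


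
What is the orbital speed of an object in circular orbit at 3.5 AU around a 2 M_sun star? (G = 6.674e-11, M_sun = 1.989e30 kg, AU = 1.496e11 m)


v = sqrt(GM/r) = sqrt(6.674e-11 * 3.978e+30 / 5.236e+11) = 22517.7852

22517.7852 m/s


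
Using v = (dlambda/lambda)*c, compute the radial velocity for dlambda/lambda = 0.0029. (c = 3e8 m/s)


v = (dlambda/lambda) * c = 0.0029 * 3e8 = 870000.0

870000.0 m/s


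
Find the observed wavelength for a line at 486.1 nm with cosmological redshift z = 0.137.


lam_obs = lam_emit * (1 + z) = 486.1 * (1 + 0.137) = 552.6957

552.6957 nm


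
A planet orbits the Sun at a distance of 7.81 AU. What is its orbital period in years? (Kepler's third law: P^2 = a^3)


P = a^(3/2) = 7.81^1.5 = 21.8261

21.8261 years


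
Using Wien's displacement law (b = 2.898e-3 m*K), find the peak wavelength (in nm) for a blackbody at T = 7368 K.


lam_max = b / T = 2.898e-3 / 7368 = 3.933e-07 m = 393.3225 nm

393.3225 nm


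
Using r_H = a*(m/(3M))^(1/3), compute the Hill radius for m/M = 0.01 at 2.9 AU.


r_H = a * (m/3M)^(1/3) = 2.9 * (0.01/3)^(1/3) = 0.4332

0.4332 AU


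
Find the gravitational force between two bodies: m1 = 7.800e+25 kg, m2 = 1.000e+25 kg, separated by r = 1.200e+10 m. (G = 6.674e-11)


F = G*m1*m2/r^2 = 6.674e-11 * 7.800e+25 * 1.000e+25 / (1.200e+10)^2 = 6.674e-11 * 7.800e+50 / 1.440e+20 = 3.615e+20

3.615e+20 N


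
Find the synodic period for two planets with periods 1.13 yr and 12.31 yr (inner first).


1/P_syn = |1/P1 - 1/P2| = |1/1.13 - 1/12.31| => P_syn = 1.2442

1.2442 years


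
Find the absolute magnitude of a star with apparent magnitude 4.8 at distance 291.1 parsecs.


M = m - 5*log10(d) + 5 = 4.8 - 5*log10(291.1) + 5 = -2.5202

-2.5202


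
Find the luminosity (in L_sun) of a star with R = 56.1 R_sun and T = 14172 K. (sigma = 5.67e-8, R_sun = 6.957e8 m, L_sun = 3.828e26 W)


R = 56.1 * 6.957e8 m = 3.902877e+10 m. L = 4*pi*R^2*sigma*T^4 = 4*pi*(3.902877e+10)^2 * 5.67e-8 * 14172^4 = 4.378115623e+31 W. L/L_sun = 4.378115623e+31 / 3.828e26 = 114370.8365

114370.8365 L_sun


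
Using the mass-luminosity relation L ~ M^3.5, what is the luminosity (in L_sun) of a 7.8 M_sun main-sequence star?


L/L_sun = (M/M_sun)^3.5 = 7.8^3.5 = 1325.3516

1325.3516 L_sun


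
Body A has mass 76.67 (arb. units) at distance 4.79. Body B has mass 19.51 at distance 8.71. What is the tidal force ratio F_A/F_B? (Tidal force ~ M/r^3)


Ratio = (M1/r1^3) / (M2/r2^3) = (76.67/4.79^3) / (19.51/8.71^3) = 23.6274

23.6274


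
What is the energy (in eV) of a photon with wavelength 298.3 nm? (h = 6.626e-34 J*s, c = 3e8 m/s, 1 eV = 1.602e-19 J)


E = hc/lambda = 6.626e-34 * 3e8 / 2.983e-07 = 6.664e-19 J = 4.1597 eV

4.1597 eV


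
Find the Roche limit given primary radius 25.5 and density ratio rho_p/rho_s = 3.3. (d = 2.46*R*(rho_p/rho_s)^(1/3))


d_Roche = 2.46 * 25.5 * 3.3^(1/3) = 93.3928

93.3928


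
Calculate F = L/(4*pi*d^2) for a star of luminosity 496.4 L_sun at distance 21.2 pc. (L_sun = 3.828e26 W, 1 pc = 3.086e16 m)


F = L / (4*pi*d^2) = 1.900e+29 / (4*pi*(6.542e+17)^2) = 3.533e-08

3.533e-08 W/m^2


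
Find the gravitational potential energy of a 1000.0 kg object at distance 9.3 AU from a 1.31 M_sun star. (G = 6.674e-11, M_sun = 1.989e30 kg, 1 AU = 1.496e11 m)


M = 1.31 * 1.989e30 kg = 2.60559e+30 kg; r = 9.3 AU * 1.496e11 m/AU = 1.39128e+12 m. U = -GM*m/r = -(6.674e-11 * 2.60559e+30 * 1000.0) / 1.39128e+12 = -1.250e+11

-1.250e+11 J


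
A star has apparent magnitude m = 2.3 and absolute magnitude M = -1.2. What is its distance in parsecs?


d = 10^((m - M + 5)/5) = 10^((2.3 - -1.2 + 5)/5) = 50.1187

50.1187 pc


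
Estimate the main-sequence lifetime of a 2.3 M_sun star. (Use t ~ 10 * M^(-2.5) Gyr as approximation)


t = 10 * M^(-2.5) = 10 * 2.3^(-2.5) = 1.2465

1.2465 Gyr


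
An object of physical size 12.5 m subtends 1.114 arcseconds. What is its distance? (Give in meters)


D = size / theta_rad, theta_rad = 1.114 * pi/(180*3600) = 5.401e-06, D = 2.314e+06

2.314e+06 m


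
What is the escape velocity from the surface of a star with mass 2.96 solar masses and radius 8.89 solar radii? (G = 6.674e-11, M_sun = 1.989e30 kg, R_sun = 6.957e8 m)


M = 2.96 * 1.989e30 kg = 5.88744e+30 kg; R = 8.89 * 6.957e8 m = 6.184773e+09 m. v_esc = sqrt(2GM/R) = sqrt(2 * 6.674e-11 * 5.88744e+30 / 6.184773e+09) = 356458.9011

356458.9011 m/s


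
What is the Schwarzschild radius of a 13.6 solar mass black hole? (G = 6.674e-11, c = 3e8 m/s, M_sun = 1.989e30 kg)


M = 13.6 * 1.989e30 kg = 2.70504e+31 kg. rs = 2GM/c^2 = 2 * 6.674e-11 * 2.70504e+31 / (3e8)^2 = 40118.7488

40118.7488 m


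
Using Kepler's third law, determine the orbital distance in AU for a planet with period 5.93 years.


a = P^(2/3) = 5.93^(2/3) = 3.2762

3.2762 AU


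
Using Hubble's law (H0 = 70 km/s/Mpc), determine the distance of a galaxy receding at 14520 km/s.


d = v / H0 = 14520 / 70 = 207.4286

207.4286 Mpc


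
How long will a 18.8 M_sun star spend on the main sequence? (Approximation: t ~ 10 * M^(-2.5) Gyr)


t = 10 * M^(-2.5) = 10 * 18.8^(-2.5) = 0.0065

0.0065 Gyr


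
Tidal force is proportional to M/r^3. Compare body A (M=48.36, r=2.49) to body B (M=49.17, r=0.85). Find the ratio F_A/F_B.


Ratio = (M1/r1^3) / (M2/r2^3) = (48.36/2.49^3) / (49.17/0.85^3) = 0.0391

0.0391


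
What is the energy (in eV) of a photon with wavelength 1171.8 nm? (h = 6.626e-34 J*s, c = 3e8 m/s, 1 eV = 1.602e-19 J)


E = hc/lambda = 6.626e-34 * 3e8 / 1.172e-06 = 1.696e-19 J = 1.0589 eV

1.0589 eV


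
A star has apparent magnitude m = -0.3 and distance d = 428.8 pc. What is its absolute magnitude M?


M = m - 5*log10(d) + 5 = -0.3 - 5*log10(428.8) + 5 = -8.4613

-8.4613


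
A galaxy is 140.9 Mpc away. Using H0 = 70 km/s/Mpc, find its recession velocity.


v = H0 * d = 70 * 140.9 = 9863.0

9863.0 km/s


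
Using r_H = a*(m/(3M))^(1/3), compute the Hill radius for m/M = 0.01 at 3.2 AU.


r_H = a * (m/3M)^(1/3) = 3.2 * (0.01/3)^(1/3) = 0.478

0.478 AU


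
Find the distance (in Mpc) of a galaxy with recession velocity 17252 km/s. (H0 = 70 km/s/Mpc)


d = v / H0 = 17252 / 70 = 246.4571

246.4571 Mpc


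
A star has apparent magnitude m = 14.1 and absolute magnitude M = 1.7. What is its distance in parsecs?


d = 10^((m - M + 5)/5) = 10^((14.1 - 1.7 + 5)/5) = 3019.9517

3019.9517 pc


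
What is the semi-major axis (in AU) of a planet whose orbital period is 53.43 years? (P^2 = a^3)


a = P^(2/3) = 53.43^(2/3) = 14.1859

14.1859 AU


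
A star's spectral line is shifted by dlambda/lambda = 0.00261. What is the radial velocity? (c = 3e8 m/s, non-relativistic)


v = (dlambda/lambda) * c = 0.00261 * 3e8 = 783000.0

783000.0 m/s


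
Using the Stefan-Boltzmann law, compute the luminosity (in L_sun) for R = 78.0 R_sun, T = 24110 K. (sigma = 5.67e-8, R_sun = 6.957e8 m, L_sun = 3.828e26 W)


R = 78.0 * 6.957e8 m = 5.42646e+10 m. L = 4*pi*R^2*sigma*T^4 = 4*pi*(5.42646e+10)^2 * 5.67e-8 * 24110^4 = 7.08948971e+32 W. L/L_sun = 7.08948971e+32 / 3.828e26 = 1.852e+06

1.852e+06 L_sun


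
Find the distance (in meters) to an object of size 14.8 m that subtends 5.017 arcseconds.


D = size / theta_rad, theta_rad = 5.017 * pi/(180*3600) = 2.432e-05, D = 608475.0115

608475.0115 m


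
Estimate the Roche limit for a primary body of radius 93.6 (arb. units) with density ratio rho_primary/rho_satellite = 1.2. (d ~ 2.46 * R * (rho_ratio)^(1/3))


d_Roche = 2.46 * 93.6 * 1.2^(1/3) = 244.6835

244.6835


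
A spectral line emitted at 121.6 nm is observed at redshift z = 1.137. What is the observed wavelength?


lam_obs = lam_emit * (1 + z) = 121.6 * (1 + 1.137) = 259.8592

259.8592 nm


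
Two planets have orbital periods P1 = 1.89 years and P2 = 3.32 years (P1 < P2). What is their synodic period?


1/P_syn = |1/P1 - 1/P2| = |1/1.89 - 1/3.32| => P_syn = 4.388

4.388 years


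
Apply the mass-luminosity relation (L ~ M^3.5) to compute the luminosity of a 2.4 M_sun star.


L/L_sun = (M/M_sun)^3.5 = 2.4^3.5 = 21.416

21.416 L_sun


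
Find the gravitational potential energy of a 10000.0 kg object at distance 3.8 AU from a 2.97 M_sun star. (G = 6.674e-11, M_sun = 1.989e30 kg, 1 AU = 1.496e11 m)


M = 2.97 * 1.989e30 kg = 5.90733e+30 kg; r = 3.8 AU * 1.496e11 m/AU = 5.6848e+11 m. U = -GM*m/r = -(6.674e-11 * 5.90733e+30 * 10000.0) / 5.6848e+11 = -6.935e+12

-6.935e+12 J


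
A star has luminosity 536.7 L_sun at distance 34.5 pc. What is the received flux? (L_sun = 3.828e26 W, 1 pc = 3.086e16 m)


F = L / (4*pi*d^2) = 2.054e+29 / (4*pi*(1.065e+18)^2) = 1.442e-08

1.442e-08 W/m^2


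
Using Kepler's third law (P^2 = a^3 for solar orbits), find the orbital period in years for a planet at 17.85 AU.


P = a^(3/2) = 17.85^1.5 = 75.4149

75.4149 years


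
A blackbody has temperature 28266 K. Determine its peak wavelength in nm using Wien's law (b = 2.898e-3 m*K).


lam_max = b / T = 2.898e-3 / 28266 = 1.025e-07 m = 102.526 nm

102.526 nm


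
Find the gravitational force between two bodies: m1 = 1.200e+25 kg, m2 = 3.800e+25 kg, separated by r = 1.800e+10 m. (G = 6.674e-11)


F = G*m1*m2/r^2 = 6.674e-11 * 1.200e+25 * 3.800e+25 / (1.800e+10)^2 = 6.674e-11 * 4.560e+50 / 3.240e+20 = 9.393e+19

9.393e+19 N


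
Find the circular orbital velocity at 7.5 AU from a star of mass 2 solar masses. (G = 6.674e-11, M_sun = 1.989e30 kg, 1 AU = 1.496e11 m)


v = sqrt(GM/r) = sqrt(6.674e-11 * 3.978e+30 / 1.122e+12) = 15382.5757

15382.5757 m/s


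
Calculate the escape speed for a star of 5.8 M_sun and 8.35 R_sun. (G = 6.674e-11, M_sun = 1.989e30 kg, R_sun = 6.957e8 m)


M = 5.8 * 1.989e30 kg = 1.15362e+31 kg; R = 8.35 * 6.957e8 m = 5.809095e+09 m. v_esc = sqrt(2GM/R) = sqrt(2 * 6.674e-11 * 1.15362e+31 / 5.809095e+09) = 514855.3713

514855.3713 m/s


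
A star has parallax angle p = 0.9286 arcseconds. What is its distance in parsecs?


d = 1/p = 1/0.9286 = 1.0769

1.0769 pc


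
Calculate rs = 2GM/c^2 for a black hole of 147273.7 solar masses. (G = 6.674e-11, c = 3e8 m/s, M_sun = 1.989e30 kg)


M = 147273.7 * 1.989e30 kg = 2.929273893e+35 kg. rs = 2GM/c^2 = 2 * 6.674e-11 * 2.929273893e+35 / (3e8)^2 = 4.344e+08

4.344e+08 m


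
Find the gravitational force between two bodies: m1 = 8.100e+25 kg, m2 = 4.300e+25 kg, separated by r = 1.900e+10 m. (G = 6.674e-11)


F = G*m1*m2/r^2 = 6.674e-11 * 8.100e+25 * 4.300e+25 / (1.900e+10)^2 = 6.674e-11 * 3.483e+51 / 3.610e+20 = 6.439e+20

6.439e+20 N


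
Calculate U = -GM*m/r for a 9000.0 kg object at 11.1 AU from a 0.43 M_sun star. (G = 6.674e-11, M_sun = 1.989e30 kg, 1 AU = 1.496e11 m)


M = 0.43 * 1.989e30 kg = 8.5527e+29 kg; r = 11.1 AU * 1.496e11 m/AU = 1.66056e+12 m. U = -GM*m/r = -(6.674e-11 * 8.5527e+29 * 9000.0) / 1.66056e+12 = -3.094e+11

-3.094e+11 J


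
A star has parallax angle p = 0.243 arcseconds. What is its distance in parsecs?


d = 1/p = 1/0.243 = 4.1152

4.1152 pc


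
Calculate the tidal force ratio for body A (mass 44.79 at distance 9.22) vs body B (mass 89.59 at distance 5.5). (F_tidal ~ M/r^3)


Ratio = (M1/r1^3) / (M2/r2^3) = (44.79/9.22^3) / (89.59/5.5^3) = 0.1061

0.1061


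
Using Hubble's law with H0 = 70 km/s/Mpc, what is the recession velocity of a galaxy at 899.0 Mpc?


v = H0 * d = 70 * 899.0 = 62930.0

62930.0 km/s


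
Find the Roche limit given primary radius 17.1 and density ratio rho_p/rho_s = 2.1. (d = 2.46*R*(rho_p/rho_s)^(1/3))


d_Roche = 2.46 * 17.1 * 2.1^(1/3) = 53.8688

53.8688


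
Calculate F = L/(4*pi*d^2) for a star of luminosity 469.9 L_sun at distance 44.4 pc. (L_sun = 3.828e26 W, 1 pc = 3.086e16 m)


F = L / (4*pi*d^2) = 1.799e+29 / (4*pi*(1.370e+18)^2) = 7.624e-09

7.624e-09 W/m^2


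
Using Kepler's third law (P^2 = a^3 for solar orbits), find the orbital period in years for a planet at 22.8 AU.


P = a^(3/2) = 22.8^1.5 = 108.8685

108.8685 years


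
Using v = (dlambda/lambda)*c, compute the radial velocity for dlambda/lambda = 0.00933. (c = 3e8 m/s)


v = (dlambda/lambda) * c = 0.00933 * 3e8 = 2.799e+06

2.799e+06 m/s


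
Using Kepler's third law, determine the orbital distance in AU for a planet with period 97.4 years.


a = P^(2/3) = 97.4^(2/3) = 21.1693

21.1693 AU


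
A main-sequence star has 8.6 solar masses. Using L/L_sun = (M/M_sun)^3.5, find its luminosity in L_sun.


L/L_sun = (M/M_sun)^3.5 = 8.6^3.5 = 1865.2823

1865.2823 L_sun


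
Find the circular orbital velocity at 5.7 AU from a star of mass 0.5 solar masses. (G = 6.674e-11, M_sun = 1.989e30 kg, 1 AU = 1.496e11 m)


v = sqrt(GM/r) = sqrt(6.674e-11 * 9.945e+29 / 8.527e+11) = 8822.5123

8822.5123 m/s


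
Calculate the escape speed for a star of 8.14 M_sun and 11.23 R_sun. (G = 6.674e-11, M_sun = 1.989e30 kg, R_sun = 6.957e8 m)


M = 8.14 * 1.989e30 kg = 1.619046e+31 kg; R = 11.23 * 6.957e8 m = 7.812711e+09 m. v_esc = sqrt(2GM/R) = sqrt(2 * 6.674e-11 * 1.619046e+31 / 7.812711e+09) = 525940.7401

525940.7401 m/s


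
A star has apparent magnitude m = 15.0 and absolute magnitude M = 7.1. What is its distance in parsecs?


d = 10^((m - M + 5)/5) = 10^((15.0 - 7.1 + 5)/5) = 380.1894

380.1894 pc


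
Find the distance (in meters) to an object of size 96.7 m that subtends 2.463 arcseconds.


D = size / theta_rad, theta_rad = 2.463 * pi/(180*3600) = 1.194e-05, D = 8.098e+06

8.098e+06 m


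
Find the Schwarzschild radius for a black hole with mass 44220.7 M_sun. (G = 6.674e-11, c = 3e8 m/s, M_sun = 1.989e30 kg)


M = 44220.7 * 1.989e30 kg = 8.79549723e+34 kg. rs = 2GM/c^2 = 2 * 6.674e-11 * 8.79549723e+34 / (3e8)^2 = 1.304e+08

1.304e+08 m


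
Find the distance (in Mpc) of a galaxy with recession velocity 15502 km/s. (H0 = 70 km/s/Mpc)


d = v / H0 = 15502 / 70 = 221.4571

221.4571 Mpc


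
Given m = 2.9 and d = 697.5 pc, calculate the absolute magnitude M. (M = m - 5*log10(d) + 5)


M = m - 5*log10(d) + 5 = 2.9 - 5*log10(697.5) + 5 = -6.3177

-6.3177


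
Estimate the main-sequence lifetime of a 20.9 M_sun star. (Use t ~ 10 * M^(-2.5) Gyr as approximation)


t = 10 * M^(-2.5) = 10 * 20.9^(-2.5) = 0.005

0.005 Gyr


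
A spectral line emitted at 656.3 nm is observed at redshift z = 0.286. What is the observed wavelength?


lam_obs = lam_emit * (1 + z) = 656.3 * (1 + 0.286) = 844.0018

844.0018 nm


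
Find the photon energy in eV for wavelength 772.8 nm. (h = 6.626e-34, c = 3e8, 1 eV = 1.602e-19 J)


E = hc/lambda = 6.626e-34 * 3e8 / 7.728e-07 = 2.572e-19 J = 1.6056 eV

1.6056 eV


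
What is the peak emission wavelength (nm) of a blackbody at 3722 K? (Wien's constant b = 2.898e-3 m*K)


lam_max = b / T = 2.898e-3 / 3722 = 7.786e-07 m = 778.6136 nm

778.6136 nm


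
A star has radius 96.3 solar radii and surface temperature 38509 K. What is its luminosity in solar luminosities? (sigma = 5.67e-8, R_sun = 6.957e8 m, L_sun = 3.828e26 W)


R = 96.3 * 6.957e8 m = 6.699591e+10 m. L = 4*pi*R^2*sigma*T^4 = 4*pi*(6.699591e+10)^2 * 5.67e-8 * 38509^4 = 7.032965192e+33 W. L/L_sun = 7.032965192e+33 / 3.828e26 = 1.837e+07

1.837e+07 L_sun


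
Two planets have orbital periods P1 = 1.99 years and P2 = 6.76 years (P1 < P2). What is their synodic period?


1/P_syn = |1/P1 - 1/P2| = |1/1.99 - 1/6.76| => P_syn = 2.8202

2.8202 years


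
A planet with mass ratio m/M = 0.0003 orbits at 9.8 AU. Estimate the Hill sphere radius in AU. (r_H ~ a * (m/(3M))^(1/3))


r_H = a * (m/3M)^(1/3) = 9.8 * (0.0003/3)^(1/3) = 0.4549

0.4549 AU


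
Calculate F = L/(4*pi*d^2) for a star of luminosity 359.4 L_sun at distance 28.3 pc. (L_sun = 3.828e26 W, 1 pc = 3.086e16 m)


F = L / (4*pi*d^2) = 1.376e+29 / (4*pi*(8.733e+17)^2) = 1.435e-08

1.435e-08 W/m^2


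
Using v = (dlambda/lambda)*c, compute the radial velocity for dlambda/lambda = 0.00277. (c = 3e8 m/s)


v = (dlambda/lambda) * c = 0.00277 * 3e8 = 831000.0

831000.0 m/s


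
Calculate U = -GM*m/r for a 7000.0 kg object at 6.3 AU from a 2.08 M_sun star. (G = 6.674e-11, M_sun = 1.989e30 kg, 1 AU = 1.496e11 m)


M = 2.08 * 1.989e30 kg = 4.13712e+30 kg; r = 6.3 AU * 1.496e11 m/AU = 9.4248e+11 m. U = -GM*m/r = -(6.674e-11 * 4.13712e+30 * 7000.0) / 9.4248e+11 = -2.051e+12

-2.051e+12 J


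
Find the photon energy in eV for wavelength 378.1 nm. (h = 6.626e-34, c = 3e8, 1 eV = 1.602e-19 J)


E = hc/lambda = 6.626e-34 * 3e8 / 3.781e-07 = 5.257e-19 J = 3.2817 eV

3.2817 eV


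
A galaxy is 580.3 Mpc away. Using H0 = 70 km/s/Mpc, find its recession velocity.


v = H0 * d = 70 * 580.3 = 40621.0

40621.0 km/s


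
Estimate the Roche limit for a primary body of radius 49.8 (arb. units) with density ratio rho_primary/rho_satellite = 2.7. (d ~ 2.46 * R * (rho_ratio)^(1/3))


d_Roche = 2.46 * 49.8 * 2.7^(1/3) = 170.5895

170.5895


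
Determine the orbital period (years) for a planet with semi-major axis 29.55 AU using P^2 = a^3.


P = a^(3/2) = 29.55^1.5 = 160.6335

160.6335 years


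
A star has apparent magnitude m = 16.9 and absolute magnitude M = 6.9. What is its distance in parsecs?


d = 10^((m - M + 5)/5) = 10^((16.9 - 6.9 + 5)/5) = 1000.0

1000.0 pc


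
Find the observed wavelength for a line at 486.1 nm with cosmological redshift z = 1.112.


lam_obs = lam_emit * (1 + z) = 486.1 * (1 + 1.112) = 1026.6432

1026.6432 nm


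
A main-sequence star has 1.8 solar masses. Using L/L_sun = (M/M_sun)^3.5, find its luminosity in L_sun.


L/L_sun = (M/M_sun)^3.5 = 1.8^3.5 = 7.8244

7.8244 L_sun


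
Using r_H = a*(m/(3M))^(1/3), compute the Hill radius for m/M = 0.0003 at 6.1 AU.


r_H = a * (m/3M)^(1/3) = 6.1 * (0.0003/3)^(1/3) = 0.2831

0.2831 AU


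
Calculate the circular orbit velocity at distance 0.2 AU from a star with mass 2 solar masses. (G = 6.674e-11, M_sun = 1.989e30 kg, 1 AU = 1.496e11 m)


v = sqrt(GM/r) = sqrt(6.674e-11 * 3.978e+30 / 2.992e+10) = 94198.6537

94198.6537 m/s


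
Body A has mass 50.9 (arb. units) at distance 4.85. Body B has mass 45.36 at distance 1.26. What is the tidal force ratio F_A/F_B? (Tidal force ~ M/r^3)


Ratio = (M1/r1^3) / (M2/r2^3) = (50.9/4.85^3) / (45.36/1.26^3) = 0.0197

0.0197


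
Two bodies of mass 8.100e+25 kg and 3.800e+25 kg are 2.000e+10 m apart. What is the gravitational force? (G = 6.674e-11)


F = G*m1*m2/r^2 = 6.674e-11 * 8.100e+25 * 3.800e+25 / (2.000e+10)^2 = 6.674e-11 * 3.078e+51 / 4.000e+20 = 5.136e+20

5.136e+20 N


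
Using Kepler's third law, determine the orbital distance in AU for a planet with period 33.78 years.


a = P^(2/3) = 33.78^(2/3) = 10.4498

10.4498 AU


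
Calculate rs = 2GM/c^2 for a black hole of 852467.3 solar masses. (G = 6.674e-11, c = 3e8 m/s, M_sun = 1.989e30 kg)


M = 852467.3 * 1.989e30 kg = 1.69555746e+36 kg. rs = 2GM/c^2 = 2 * 6.674e-11 * 1.69555746e+36 / (3e8)^2 = 2.515e+09

2.515e+09 m


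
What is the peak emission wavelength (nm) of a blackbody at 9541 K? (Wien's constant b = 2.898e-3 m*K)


lam_max = b / T = 2.898e-3 / 9541 = 3.037e-07 m = 303.7417 nm

303.7417 nm


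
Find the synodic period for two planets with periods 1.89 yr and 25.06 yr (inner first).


1/P_syn = |1/P1 - 1/P2| = |1/1.89 - 1/25.06| => P_syn = 2.0442

2.0442 years


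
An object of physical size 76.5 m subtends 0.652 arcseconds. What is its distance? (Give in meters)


D = size / theta_rad, theta_rad = 0.652 * pi/(180*3600) = 3.161e-06, D = 2.420e+07

2.420e+07 m


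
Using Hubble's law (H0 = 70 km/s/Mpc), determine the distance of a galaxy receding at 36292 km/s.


d = v / H0 = 36292 / 70 = 518.4571

518.4571 Mpc


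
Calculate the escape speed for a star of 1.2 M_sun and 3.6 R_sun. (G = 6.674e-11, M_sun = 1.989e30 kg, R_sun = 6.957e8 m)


M = 1.2 * 1.989e30 kg = 2.3868e+30 kg; R = 3.6 * 6.957e8 m = 2.50452e+09 m. v_esc = sqrt(2GM/R) = sqrt(2 * 6.674e-11 * 2.3868e+30 / 2.50452e+09) = 356659.5535

356659.5535 m/s


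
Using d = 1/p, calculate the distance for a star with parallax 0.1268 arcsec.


d = 1/p = 1/0.1268 = 7.8864

7.8864 pc


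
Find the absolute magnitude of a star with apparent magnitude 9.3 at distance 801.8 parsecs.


M = m - 5*log10(d) + 5 = 9.3 - 5*log10(801.8) + 5 = -0.2203

-0.2203


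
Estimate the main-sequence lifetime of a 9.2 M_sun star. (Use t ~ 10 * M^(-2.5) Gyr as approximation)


t = 10 * M^(-2.5) = 10 * 9.2^(-2.5) = 0.039

0.039 Gyr


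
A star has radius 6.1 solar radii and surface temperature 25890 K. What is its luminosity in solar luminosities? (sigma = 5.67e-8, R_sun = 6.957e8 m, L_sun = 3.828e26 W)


R = 6.1 * 6.957e8 m = 4.24377e+09 m. L = 4*pi*R^2*sigma*T^4 = 4*pi*(4.24377e+09)^2 * 5.67e-8 * 25890^4 = 5.765338371e+30 W. L/L_sun = 5.765338371e+30 / 3.828e26 = 15060.9675

15060.9675 L_sun


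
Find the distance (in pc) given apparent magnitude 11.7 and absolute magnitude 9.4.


d = 10^((m - M + 5)/5) = 10^((11.7 - 9.4 + 5)/5) = 28.8403

28.8403 pc


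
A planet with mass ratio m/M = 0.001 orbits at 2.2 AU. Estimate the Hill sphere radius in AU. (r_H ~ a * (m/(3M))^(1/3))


r_H = a * (m/3M)^(1/3) = 2.2 * (0.001/3)^(1/3) = 0.1525

0.1525 AU


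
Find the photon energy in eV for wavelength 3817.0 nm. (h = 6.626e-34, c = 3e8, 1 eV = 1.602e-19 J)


E = hc/lambda = 6.626e-34 * 3e8 / 3.817e-06 = 5.208e-20 J = 0.3251 eV

0.3251 eV


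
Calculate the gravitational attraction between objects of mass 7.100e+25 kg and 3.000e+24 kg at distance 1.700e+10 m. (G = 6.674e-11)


F = G*m1*m2/r^2 = 6.674e-11 * 7.100e+25 * 3.000e+24 / (1.700e+10)^2 = 6.674e-11 * 2.130e+50 / 2.890e+20 = 4.919e+19

4.919e+19 N


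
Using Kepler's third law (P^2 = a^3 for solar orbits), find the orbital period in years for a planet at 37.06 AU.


P = a^(3/2) = 37.06^1.5 = 225.6099

225.6099 years


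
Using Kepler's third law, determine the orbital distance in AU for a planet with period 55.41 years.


a = P^(2/3) = 55.41^(2/3) = 14.5342

14.5342 AU


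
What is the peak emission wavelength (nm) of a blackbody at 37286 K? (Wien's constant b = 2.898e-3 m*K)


lam_max = b / T = 2.898e-3 / 37286 = 7.772e-08 m = 77.7235 nm

77.7235 nm


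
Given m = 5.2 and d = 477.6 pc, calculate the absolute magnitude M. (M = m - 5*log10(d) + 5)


M = m - 5*log10(d) + 5 = 5.2 - 5*log10(477.6) + 5 = -3.1953

-3.1953


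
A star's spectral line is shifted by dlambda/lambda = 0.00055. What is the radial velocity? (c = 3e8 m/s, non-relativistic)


v = (dlambda/lambda) * c = 0.00055 * 3e8 = 165000.0

165000.0 m/s


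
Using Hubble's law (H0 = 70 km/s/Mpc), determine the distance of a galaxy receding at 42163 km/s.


d = v / H0 = 42163 / 70 = 602.3286

602.3286 Mpc


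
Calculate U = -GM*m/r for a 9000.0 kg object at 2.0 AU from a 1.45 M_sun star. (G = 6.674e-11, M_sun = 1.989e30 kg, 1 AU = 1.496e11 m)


M = 1.45 * 1.989e30 kg = 2.88405e+30 kg; r = 2.0 AU * 1.496e11 m/AU = 2.992e+11 m. U = -GM*m/r = -(6.674e-11 * 2.88405e+30 * 9000.0) / 2.992e+11 = -5.790e+12

-5.790e+12 J


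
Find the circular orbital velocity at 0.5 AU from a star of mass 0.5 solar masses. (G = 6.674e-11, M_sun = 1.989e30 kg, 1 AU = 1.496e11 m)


v = sqrt(GM/r) = sqrt(6.674e-11 * 9.945e+29 / 7.480e+10) = 29788.2298

29788.2298 m/s


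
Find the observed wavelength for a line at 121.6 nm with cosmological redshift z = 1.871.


lam_obs = lam_emit * (1 + z) = 121.6 * (1 + 1.871) = 349.1136

349.1136 nm


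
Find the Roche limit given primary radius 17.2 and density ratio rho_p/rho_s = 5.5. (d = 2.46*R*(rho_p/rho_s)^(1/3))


d_Roche = 2.46 * 17.2 * 5.5^(1/3) = 74.688

74.688


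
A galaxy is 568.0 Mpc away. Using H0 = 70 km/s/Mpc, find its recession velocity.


v = H0 * d = 70 * 568.0 = 39760.0

39760.0 km/s


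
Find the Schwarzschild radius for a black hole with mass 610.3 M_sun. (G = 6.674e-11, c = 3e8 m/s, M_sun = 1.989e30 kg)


M = 610.3 * 1.989e30 kg = 1.2138867e+33 kg. rs = 2GM/c^2 = 2 * 6.674e-11 * 1.2138867e+33 / (3e8)^2 = 1.800e+06

1.800e+06 m


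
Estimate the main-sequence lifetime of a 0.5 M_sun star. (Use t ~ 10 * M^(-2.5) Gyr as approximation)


t = 10 * M^(-2.5) = 10 * 0.5^(-2.5) = 56.5685

56.5685 Gyr


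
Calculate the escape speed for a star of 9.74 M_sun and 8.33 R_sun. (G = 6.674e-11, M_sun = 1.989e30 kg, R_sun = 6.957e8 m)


M = 9.74 * 1.989e30 kg = 1.937286e+31 kg; R = 8.33 * 6.957e8 m = 5.795181e+09 m. v_esc = sqrt(2GM/R) = sqrt(2 * 6.674e-11 * 1.937286e+31 / 5.795181e+09) = 667992.3158

667992.3158 m/s


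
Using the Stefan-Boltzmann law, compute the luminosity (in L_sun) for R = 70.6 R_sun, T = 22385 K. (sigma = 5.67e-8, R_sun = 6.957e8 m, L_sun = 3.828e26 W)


R = 70.6 * 6.957e8 m = 4.911642e+10 m. L = 4*pi*R^2*sigma*T^4 = 4*pi*(4.911642e+10)^2 * 5.67e-8 * 22385^4 = 4.315933323e+32 W. L/L_sun = 4.315933323e+32 / 3.828e26 = 1.127e+06

1.127e+06 L_sun


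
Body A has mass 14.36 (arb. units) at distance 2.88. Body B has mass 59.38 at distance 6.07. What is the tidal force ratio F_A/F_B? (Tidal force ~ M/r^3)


Ratio = (M1/r1^3) / (M2/r2^3) = (14.36/2.88^3) / (59.38/6.07^3) = 2.2641

2.2641


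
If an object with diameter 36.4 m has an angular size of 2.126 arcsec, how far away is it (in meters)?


D = size / theta_rad, theta_rad = 2.126 * pi/(180*3600) = 1.031e-05, D = 3.532e+06

3.532e+06 m


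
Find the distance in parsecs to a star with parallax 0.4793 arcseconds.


d = 1/p = 1/0.4793 = 2.0864

2.0864 pc


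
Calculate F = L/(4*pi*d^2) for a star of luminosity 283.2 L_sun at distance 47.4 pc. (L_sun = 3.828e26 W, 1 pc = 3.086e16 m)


F = L / (4*pi*d^2) = 1.084e+29 / (4*pi*(1.463e+18)^2) = 4.032e-09

4.032e-09 W/m^2


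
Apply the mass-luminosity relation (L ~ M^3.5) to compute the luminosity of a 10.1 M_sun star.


L/L_sun = (M/M_sun)^3.5 = 10.1^3.5 = 3274.3478

3274.3478 L_sun


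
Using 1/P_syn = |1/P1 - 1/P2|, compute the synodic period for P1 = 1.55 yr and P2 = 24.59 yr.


1/P_syn = |1/P1 - 1/P2| = |1/1.55 - 1/24.59| => P_syn = 1.6543

1.6543 years


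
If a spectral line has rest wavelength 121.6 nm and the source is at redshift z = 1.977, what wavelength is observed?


lam_obs = lam_emit * (1 + z) = 121.6 * (1 + 1.977) = 362.0032

362.0032 nm


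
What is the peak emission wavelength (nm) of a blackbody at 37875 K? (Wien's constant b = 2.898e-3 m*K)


lam_max = b / T = 2.898e-3 / 37875 = 7.651e-08 m = 76.5149 nm

76.5149 nm


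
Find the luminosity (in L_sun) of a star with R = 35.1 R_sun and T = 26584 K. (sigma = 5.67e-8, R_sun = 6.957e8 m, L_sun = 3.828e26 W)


R = 35.1 * 6.957e8 m = 2.441907e+10 m. L = 4*pi*R^2*sigma*T^4 = 4*pi*(2.441907e+10)^2 * 5.67e-8 * 26584^4 = 2.121936951e+32 W. L/L_sun = 2.121936951e+32 / 3.828e26 = 554319.9977

554319.9977 L_sun


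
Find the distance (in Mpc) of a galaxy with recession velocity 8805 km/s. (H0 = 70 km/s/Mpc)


d = v / H0 = 8805 / 70 = 125.7857

125.7857 Mpc


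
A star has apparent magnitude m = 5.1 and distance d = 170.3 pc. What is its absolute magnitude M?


M = m - 5*log10(d) + 5 = 5.1 - 5*log10(170.3) + 5 = -1.0561

-1.0561


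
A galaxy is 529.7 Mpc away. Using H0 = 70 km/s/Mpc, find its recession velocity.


v = H0 * d = 70 * 529.7 = 37079.0

37079.0 km/s


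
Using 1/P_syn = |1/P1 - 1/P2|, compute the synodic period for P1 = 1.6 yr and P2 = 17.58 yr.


1/P_syn = |1/P1 - 1/P2| = |1/1.6 - 1/17.58| => P_syn = 1.7602

1.7602 years


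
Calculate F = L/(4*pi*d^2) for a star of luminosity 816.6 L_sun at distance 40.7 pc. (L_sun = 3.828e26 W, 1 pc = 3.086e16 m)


F = L / (4*pi*d^2) = 3.126e+29 / (4*pi*(1.256e+18)^2) = 1.577e-08

1.577e-08 W/m^2


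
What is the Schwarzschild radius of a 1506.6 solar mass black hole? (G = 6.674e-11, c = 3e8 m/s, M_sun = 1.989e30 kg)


M = 1506.6 * 1.989e30 kg = 2.9966274e+33 kg. rs = 2GM/c^2 = 2 * 6.674e-11 * 2.9966274e+33 / (3e8)^2 = 4.444e+06

4.444e+06 m


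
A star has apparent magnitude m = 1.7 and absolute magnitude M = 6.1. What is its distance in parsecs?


d = 10^((m - M + 5)/5) = 10^((1.7 - 6.1 + 5)/5) = 1.3183

1.3183 pc


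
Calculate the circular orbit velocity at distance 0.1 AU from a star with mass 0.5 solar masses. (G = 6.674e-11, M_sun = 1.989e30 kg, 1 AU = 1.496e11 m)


v = sqrt(GM/r) = sqrt(6.674e-11 * 9.945e+29 / 1.496e+10) = 66608.5068

66608.5068 m/s


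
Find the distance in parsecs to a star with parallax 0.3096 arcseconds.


d = 1/p = 1/0.3096 = 3.23

3.23 pc


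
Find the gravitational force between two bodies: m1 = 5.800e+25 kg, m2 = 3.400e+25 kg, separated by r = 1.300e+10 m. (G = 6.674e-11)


F = G*m1*m2/r^2 = 6.674e-11 * 5.800e+25 * 3.400e+25 / (1.300e+10)^2 = 6.674e-11 * 1.972e+51 / 1.690e+20 = 7.788e+20

7.788e+20 N


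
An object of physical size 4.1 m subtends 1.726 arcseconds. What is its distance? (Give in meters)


D = size / theta_rad, theta_rad = 1.726 * pi/(180*3600) = 8.368e-06, D = 489968.5432

489968.5432 m


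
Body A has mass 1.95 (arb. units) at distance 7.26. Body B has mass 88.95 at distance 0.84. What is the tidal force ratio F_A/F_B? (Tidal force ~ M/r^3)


Ratio = (M1/r1^3) / (M2/r2^3) = (1.95/7.26^3) / (88.95/0.84^3) = 3.396e-05

3.396e-05


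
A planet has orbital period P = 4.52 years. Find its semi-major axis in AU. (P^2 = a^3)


a = P^(2/3) = 4.52^(2/3) = 2.7338

2.7338 AU


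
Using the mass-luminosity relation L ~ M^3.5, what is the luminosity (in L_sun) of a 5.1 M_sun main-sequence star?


L/L_sun = (M/M_sun)^3.5 = 5.1^3.5 = 299.5681

299.5681 L_sun


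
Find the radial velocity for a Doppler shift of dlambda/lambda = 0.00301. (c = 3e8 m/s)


v = (dlambda/lambda) * c = 0.00301 * 3e8 = 903000.0

903000.0 m/s


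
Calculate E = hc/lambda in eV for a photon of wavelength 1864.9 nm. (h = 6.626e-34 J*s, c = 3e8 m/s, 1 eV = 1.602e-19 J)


E = hc/lambda = 6.626e-34 * 3e8 / 1.865e-06 = 1.066e-19 J = 0.6654 eV

0.6654 eV


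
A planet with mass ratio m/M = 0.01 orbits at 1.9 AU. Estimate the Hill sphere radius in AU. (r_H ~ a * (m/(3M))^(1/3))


r_H = a * (m/3M)^(1/3) = 1.9 * (0.01/3)^(1/3) = 0.2838

0.2838 AU


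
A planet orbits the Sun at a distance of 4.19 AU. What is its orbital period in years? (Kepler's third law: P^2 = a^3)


P = a^(3/2) = 4.19^1.5 = 8.5767

8.5767 years


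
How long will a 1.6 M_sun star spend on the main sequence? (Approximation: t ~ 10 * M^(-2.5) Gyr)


t = 10 * M^(-2.5) = 10 * 1.6^(-2.5) = 3.0882

3.0882 Gyr


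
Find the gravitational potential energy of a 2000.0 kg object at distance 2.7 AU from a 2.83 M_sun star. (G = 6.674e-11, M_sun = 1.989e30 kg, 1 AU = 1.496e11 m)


M = 2.83 * 1.989e30 kg = 5.62887e+30 kg; r = 2.7 AU * 1.496e11 m/AU = 4.0392e+11 m. U = -GM*m/r = -(6.674e-11 * 5.62887e+30 * 2000.0) / 4.0392e+11 = -1.860e+12

-1.860e+12 J


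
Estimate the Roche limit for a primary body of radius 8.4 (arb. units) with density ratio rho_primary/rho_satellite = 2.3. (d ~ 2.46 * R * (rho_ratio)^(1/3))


d_Roche = 2.46 * 8.4 * 2.3^(1/3) = 27.2766

27.2766


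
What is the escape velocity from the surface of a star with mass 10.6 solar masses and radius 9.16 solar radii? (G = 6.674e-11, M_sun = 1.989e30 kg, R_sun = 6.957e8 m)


M = 10.6 * 1.989e30 kg = 2.10834e+31 kg; R = 9.16 * 6.957e8 m = 6.372612e+09 m. v_esc = sqrt(2GM/R) = sqrt(2 * 6.674e-11 * 2.10834e+31 / 6.372612e+09) = 664537.7928

664537.7928 m/s


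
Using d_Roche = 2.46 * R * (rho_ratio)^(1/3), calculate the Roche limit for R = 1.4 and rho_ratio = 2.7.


d_Roche = 2.46 * 1.4 * 2.7^(1/3) = 4.7957

4.7957


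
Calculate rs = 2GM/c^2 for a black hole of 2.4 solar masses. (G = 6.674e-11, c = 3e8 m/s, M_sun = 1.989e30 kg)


M = 2.4 * 1.989e30 kg = 4.7736e+30 kg. rs = 2GM/c^2 = 2 * 6.674e-11 * 4.7736e+30 / (3e8)^2 = 7079.7792

7079.7792 m


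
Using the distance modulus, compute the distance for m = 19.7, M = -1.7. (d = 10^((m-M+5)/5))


d = 10^((m - M + 5)/5) = 10^((19.7 - -1.7 + 5)/5) = 190546.0718

190546.0718 pc


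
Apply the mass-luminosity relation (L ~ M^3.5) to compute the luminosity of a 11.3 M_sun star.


L/L_sun = (M/M_sun)^3.5 = 11.3^3.5 = 4850.3665

4850.3665 L_sun


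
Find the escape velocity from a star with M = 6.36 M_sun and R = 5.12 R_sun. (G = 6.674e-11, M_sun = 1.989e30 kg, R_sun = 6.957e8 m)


M = 6.36 * 1.989e30 kg = 1.265004e+31 kg; R = 5.12 * 6.957e8 m = 3.561984e+09 m. v_esc = sqrt(2GM/R) = sqrt(2 * 6.674e-11 * 1.265004e+31 / 3.561984e+09) = 688506.5342

688506.5342 m/s


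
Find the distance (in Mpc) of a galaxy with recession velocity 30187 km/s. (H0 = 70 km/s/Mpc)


d = v / H0 = 30187 / 70 = 431.2429

431.2429 Mpc


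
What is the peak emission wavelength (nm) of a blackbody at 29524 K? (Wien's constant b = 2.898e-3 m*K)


lam_max = b / T = 2.898e-3 / 29524 = 9.816e-08 m = 98.1574 nm

98.1574 nm


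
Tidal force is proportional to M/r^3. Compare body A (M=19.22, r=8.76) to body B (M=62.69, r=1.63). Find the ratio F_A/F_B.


Ratio = (M1/r1^3) / (M2/r2^3) = (19.22/8.76^3) / (62.69/1.63^3) = 0.002

0.002


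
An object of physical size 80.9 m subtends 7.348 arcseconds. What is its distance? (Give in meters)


D = size / theta_rad, theta_rad = 7.348 * pi/(180*3600) = 3.562e-05, D = 2.271e+06

2.271e+06 m


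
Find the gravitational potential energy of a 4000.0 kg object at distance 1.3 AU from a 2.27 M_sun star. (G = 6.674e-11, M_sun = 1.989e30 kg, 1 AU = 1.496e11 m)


M = 2.27 * 1.989e30 kg = 4.51503e+30 kg; r = 1.3 AU * 1.496e11 m/AU = 1.9448e+11 m. U = -GM*m/r = -(6.674e-11 * 4.51503e+30 * 4000.0) / 1.9448e+11 = -6.198e+12

-6.198e+12 J


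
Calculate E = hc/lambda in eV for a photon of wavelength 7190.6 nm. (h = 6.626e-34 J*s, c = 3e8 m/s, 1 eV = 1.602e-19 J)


E = hc/lambda = 6.626e-34 * 3e8 / 7.191e-06 = 2.764e-20 J = 0.1726 eV

0.1726 eV


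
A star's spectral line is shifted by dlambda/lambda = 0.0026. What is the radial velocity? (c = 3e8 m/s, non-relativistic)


v = (dlambda/lambda) * c = 0.0026 * 3e8 = 780000.0

780000.0 m/s


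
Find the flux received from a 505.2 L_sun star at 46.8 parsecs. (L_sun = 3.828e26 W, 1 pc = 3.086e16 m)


F = L / (4*pi*d^2) = 1.934e+29 / (4*pi*(1.444e+18)^2) = 7.378e-09

7.378e-09 W/m^2
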